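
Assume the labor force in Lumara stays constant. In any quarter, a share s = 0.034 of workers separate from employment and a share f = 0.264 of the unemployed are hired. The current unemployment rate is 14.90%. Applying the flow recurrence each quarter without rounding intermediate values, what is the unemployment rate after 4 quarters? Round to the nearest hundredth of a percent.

Unemployment rate after four quarters ≈ 12.26%.

With a fixed labor force, u_{t+1} = u_t + s·(1−u_t) − f·u_t = u_t·(1−s−f) + s.
Here 1−s−f = 0.702 and s = 0.034.
u_1 = 0.149000 × 0.702 + 0.034 = 0.138598.
u_2 = 0.138598 × 0.702 + 0.034 = 0.131296.
u_3 = 0.131296 × 0.702 + 0.034 = 0.126170.
u_4 = 0.126170 × 0.702 + 0.034 = 0.122571.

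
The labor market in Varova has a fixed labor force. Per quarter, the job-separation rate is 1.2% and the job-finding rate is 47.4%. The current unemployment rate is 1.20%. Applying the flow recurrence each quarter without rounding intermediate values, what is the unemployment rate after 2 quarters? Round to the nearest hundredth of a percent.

Unemployment rate after two quarters ≈ 2.13%.

With a fixed labor force, u_{t+1} = u_t + s·(1−u_t) − f·u_t = u_t·(1−s−f) + s.
Here 1−s−f = 0.514 and s = 0.012.
u_1 = 0.012000 × 0.514 + 0.012 = 0.018168.
u_2 = 0.018168 × 0.514 + 0.012 = 0.021338.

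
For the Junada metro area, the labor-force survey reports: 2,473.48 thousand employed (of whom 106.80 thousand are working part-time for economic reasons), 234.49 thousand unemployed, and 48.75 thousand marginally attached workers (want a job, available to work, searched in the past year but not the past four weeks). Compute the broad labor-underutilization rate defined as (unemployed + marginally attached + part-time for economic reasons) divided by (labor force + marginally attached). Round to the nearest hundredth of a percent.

Labor force = 2,473.48 + 234.49 = 2,707.97 thousand.
Numerator = 234.49 + 48.75 + 106.80 = 390.04 thousand.
Denominator = 2,707.97 + 48.75 = 2,756.72 thousand.
Broad rate = 390.04 / 2,756.72 = 14.15%.

Broad underutilization rate ≈ 14.15%.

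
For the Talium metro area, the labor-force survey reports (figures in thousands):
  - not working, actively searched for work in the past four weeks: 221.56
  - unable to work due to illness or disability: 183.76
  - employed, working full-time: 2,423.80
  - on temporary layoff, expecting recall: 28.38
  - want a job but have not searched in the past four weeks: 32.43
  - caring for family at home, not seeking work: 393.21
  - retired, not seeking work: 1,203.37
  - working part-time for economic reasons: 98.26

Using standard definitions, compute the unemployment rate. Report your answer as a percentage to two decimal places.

Employed = 2,423.80 + 98.26 = 2,522.06 thousand (anyone who worked, including part-time for economic reasons, counts as employed).
Unemployed = 221.56 + 28.38 = 249.94 thousand (jobless and actively searching, or on temporary layoff).
Labor force = 2,522.06 + 249.94 = 2,772.00 thousand.
Unemployment rate = 249.94 / 2,772.00 = 9.02%.

Unemployment rate ≈ 9.02%.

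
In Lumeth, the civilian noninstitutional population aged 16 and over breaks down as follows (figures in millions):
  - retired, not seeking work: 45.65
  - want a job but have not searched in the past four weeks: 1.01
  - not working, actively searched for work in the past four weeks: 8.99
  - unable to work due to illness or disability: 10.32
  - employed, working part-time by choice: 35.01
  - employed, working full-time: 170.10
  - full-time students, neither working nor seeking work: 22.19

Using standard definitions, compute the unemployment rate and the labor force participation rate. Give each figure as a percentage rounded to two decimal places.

Unemployment rate ≈ 4.20%; labor force participation rate ≈ 73.00%.

Employed = 35.01 + 170.10 = 205.11 million.
Unemployed = 8.99 million.
Labor force = 205.11 + 8.99 = 214.10 million.
Not in labor force = 45.65 + 1.01 + 10.32 + 22.19 = 79.17 million (those not working and not actively searching are outside the labor force — including those who want a job but have given up searching).
Civilian working-age population = 214.10 + 79.17 = 293.27 million.
Unemployment rate = 8.99 / 214.10 = 4.20%.
Labor force participation rate = 214.10 / 293.27 = 73.00%.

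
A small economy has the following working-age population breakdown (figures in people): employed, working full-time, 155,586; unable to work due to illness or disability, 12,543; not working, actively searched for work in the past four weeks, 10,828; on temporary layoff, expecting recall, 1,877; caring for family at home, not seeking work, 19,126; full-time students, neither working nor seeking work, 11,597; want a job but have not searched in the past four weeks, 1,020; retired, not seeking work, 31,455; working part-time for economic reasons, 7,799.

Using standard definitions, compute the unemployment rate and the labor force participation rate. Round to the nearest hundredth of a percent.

Unemployment rate ≈ 7.22%; labor force participation rate ≈ 69.92%.

Employed = 155,586 + 7,799 = 163,385 (anyone who worked, including part-time for economic reasons, counts as employed).
Unemployed = 10,828 + 1,877 = 12,705 (jobless and actively searching, or on temporary layoff).
Labor force = 163,385 + 12,705 = 176,090.
Not in labor force = 12,543 + 19,126 + 11,597 + 1,020 + 31,455 = 75,741 (those not working and not actively searching are outside the labor force — including those who want a job but have given up searching).
Civilian working-age population = 176,090 + 75,741 = 251,831.
Unemployment rate = 12,705 / 176,090 = 7.22%.
Labor force participation rate = 176,090 / 251,831 = 69.92%.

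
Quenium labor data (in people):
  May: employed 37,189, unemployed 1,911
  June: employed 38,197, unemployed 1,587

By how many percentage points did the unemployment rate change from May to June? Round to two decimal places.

The unemployment rate changed by −0.90 percentage points.

May: labor force = 37,189 + 1,911 = 39,100; u = 1,911/39,100 = 4.89%.
June: labor force = 38,197 + 1,587 = 39,784; u = 1,587/39,784 = 3.99%.
Change = 3.99% − 4.89% = −0.90 pp.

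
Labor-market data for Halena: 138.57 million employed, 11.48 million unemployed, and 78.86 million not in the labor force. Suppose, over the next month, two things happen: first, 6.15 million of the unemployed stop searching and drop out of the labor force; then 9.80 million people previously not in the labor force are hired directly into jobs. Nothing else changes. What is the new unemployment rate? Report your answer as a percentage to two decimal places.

New unemployment rate ≈ 3.47%.

Initially, labor force = 138.57 + 11.48 = 150.05 million, so u = 11.48/150.05 = 7.65%.
After the first change, unemployed and labor force both fall by 6.15 → E = 138.57, U = 5.33, labor force = 143.90 million.
After the second change, employed and labor force both rise by 9.80; unemployed unchanged → E = 148.37, U = 5.33, labor force = 153.70 million.
New unemployment rate = 5.33 / 153.70 = 3.47%.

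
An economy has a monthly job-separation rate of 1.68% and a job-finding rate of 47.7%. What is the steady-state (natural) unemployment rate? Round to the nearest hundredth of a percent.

At steady state the flows balance: s·E = f·U, so U/(E+U) = s/(s+f).
u* = 1.68 / (1.68 + 47.7) = 1.68 / 49.38 = 3.40%.

Steady-state unemployment rate ≈ 3.40%.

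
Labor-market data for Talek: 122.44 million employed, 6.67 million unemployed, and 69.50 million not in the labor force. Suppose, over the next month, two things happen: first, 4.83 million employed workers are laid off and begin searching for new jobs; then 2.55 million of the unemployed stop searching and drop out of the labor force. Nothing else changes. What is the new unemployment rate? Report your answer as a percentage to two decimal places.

Initially, labor force = 122.44 + 6.67 = 129.11 million, so u = 6.67/129.11 = 5.17%.
After the first change, employed falls and unemployed rises by 4.83; labor force unchanged → E = 117.61, U = 11.50, labor force = 129.11 million.
After the second change, unemployed and labor force both fall by 2.55 → E = 117.61, U = 8.95, labor force = 126.56 million.
New unemployment rate = 8.95 / 126.56 = 7.07%.

New unemployment rate ≈ 7.07%.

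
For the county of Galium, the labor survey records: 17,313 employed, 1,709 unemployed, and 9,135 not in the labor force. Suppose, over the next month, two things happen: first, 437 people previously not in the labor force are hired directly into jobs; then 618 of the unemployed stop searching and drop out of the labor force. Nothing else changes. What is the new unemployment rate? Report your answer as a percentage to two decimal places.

New unemployment rate ≈ 5.79%.

Initially, labor force = 17,313 + 1,709 = 19,022, so u = 1,709/19,022 = 8.98%.
After the first change, employed and labor force both rise by 437; unemployed unchanged → E = 17,750, U = 1,709, labor force = 19,459.
After the second change, unemployed and labor force both fall by 618 → E = 17,750, U = 1,091, labor force = 18,841.
New unemployment rate = 1,091 / 18,841 = 5.79%.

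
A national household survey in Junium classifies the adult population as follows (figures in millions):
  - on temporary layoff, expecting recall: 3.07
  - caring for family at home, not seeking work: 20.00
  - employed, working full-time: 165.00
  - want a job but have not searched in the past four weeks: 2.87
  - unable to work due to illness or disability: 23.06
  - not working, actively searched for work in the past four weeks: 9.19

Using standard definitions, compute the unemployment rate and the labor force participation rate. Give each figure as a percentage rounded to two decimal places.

Unemployment rate ≈ 6.92%; labor force participation rate ≈ 79.42%.

Employed = 165.00 million.
Unemployed = 3.07 + 9.19 = 12.26 million (jobless and actively searching, or on temporary layoff).
Labor force = 165.00 + 12.26 = 177.26 million.
Not in labor force = 20.00 + 2.87 + 23.06 = 45.93 million (those not working and not actively searching are outside the labor force — including those who want a job but have given up searching).
Civilian working-age population = 177.26 + 45.93 = 223.19 million.
Unemployment rate = 12.26 / 177.26 = 6.92%.
Labor force participation rate = 177.26 / 223.19 = 79.42%.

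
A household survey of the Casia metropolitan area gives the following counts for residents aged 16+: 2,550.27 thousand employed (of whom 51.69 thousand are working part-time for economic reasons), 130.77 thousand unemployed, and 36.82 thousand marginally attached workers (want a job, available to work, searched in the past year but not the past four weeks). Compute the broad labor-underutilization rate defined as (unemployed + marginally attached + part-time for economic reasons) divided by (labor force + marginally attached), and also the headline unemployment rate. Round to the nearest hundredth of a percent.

Labor force = 2,550.27 + 130.77 = 2,681.04 thousand.
Numerator = 130.77 + 36.82 + 51.69 = 219.28 thousand.
Denominator = 2,681.04 + 36.82 = 2,717.86 thousand.
Broad rate = 219.28 / 2,717.86 = 8.07%.
Headline unemployment rate = 130.77 / 2,681.04 = 4.88%.

Broad underutilization rate ≈ 8.07%; headline unemployment rate ≈ 4.88%.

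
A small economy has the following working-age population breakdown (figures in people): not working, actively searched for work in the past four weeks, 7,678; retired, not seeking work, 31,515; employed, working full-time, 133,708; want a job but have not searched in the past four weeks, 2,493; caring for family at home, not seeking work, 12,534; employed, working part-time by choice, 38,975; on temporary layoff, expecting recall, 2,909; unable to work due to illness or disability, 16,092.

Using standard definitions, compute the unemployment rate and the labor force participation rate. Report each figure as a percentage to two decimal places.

Employed = 133,708 + 38,975 = 172,683.
Unemployed = 7,678 + 2,909 = 10,587 (jobless and actively searching, or on temporary layoff).
Labor force = 172,683 + 10,587 = 183,270.
Not in labor force = 31,515 + 2,493 + 12,534 + 16,092 = 62,634 (those not working and not actively searching are outside the labor force — including those who want a job but have given up searching).
Civilian working-age population = 183,270 + 62,634 = 245,904.
Unemployment rate = 10,587 / 183,270 = 5.78%.
Labor force participation rate = 183,270 / 245,904 = 74.53%.

Unemployment rate ≈ 5.78%; labor force participation rate ≈ 74.53%.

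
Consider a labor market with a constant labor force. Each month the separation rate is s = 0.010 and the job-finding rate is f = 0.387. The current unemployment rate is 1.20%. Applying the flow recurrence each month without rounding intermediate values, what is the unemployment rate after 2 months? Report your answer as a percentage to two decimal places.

Unemployment rate after two months ≈ 2.04%.

With a fixed labor force, u_{t+1} = u_t + s·(1−u_t) − f·u_t = u_t·(1−s−f) + s.
Here 1−s−f = 0.603 and s = 0.010.
u_1 = 0.012000 × 0.603 + 0.010 = 0.017236.
u_2 = 0.017236 × 0.603 + 0.010 = 0.020393.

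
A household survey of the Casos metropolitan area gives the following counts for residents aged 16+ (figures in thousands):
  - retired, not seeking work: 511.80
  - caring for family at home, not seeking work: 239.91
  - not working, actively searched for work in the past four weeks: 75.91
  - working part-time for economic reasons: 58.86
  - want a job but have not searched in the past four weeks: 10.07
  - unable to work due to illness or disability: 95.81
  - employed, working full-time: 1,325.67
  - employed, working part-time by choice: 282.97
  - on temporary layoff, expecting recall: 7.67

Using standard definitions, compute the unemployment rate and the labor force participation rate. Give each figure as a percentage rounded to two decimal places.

Unemployment rate ≈ 4.77%; labor force participation rate ≈ 67.13%.

Employed = 58.86 + 1,325.67 + 282.97 = 1,667.50 thousand (anyone who worked, including part-time for economic reasons, counts as employed).
Unemployed = 75.91 + 7.67 = 83.58 thousand (jobless and actively searching, or on temporary layoff).
Labor force = 1,667.50 + 83.58 = 1,751.08 thousand.
Not in labor force = 511.80 + 239.91 + 10.07 + 95.81 = 857.59 thousand (those not working and not actively searching are outside the labor force — including those who want a job but have given up searching).
Civilian working-age population = 1,751.08 + 857.59 = 2,608.67 thousand.
Unemployment rate = 83.58 / 1,751.08 = 4.77%.
Labor force participation rate = 1,751.08 / 2,608.67 = 67.13%.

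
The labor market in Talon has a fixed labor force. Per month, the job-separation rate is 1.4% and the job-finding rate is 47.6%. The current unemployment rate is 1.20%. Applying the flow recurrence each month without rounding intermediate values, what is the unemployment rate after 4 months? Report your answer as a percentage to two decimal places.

With a fixed labor force, u_{t+1} = u_t + s·(1−u_t) − f·u_t = u_t·(1−s−f) + s.
Here 1−s−f = 0.510 and s = 0.014.
u_1 = 0.012000 × 0.510 + 0.014 = 0.020120.
u_2 = 0.020120 × 0.510 + 0.014 = 0.024261.
u_3 = 0.024261 × 0.510 + 0.014 = 0.026373.
u_4 = 0.026373 × 0.510 + 0.014 = 0.027450.

Unemployment rate after four months ≈ 2.75%.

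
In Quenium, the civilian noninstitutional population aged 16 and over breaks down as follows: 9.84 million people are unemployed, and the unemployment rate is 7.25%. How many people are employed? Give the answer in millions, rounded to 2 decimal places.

Labor force = U / u = 9.84 / 0.0725 ≈ 135.72 million.
Employed = labor force − unemployed = 135.72 − 9.84 = 125.88 million.

About 125.88 million are employed.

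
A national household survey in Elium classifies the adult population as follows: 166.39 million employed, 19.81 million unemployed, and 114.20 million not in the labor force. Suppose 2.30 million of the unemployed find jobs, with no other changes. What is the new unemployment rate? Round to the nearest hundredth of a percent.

Initially, labor force = 166.39 + 19.81 = 186.20 million, so u = 19.81/186.20 = 10.64%.
After the change, unemployed falls and employed rises by 2.30; labor force unchanged → E = 168.69, U = 17.51, labor force = 186.20 million.
New unemployment rate = 17.51 / 186.20 = 9.40%.

New unemployment rate ≈ 9.40%.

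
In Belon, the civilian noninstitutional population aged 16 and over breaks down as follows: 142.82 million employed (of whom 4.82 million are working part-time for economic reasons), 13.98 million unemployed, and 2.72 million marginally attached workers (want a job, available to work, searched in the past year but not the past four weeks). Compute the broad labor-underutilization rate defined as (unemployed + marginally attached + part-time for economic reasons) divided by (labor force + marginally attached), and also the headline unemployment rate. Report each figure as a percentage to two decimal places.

Broad underutilization rate ≈ 13.49%; headline unemployment rate ≈ 8.92%.

Labor force = 142.82 + 13.98 = 156.80 million.
Numerator = 13.98 + 2.72 + 4.82 = 21.52 million.
Denominator = 156.80 + 2.72 = 159.52 million.
Broad rate = 21.52 / 159.52 = 13.49%.
Headline unemployment rate = 13.98 / 156.80 = 8.92%.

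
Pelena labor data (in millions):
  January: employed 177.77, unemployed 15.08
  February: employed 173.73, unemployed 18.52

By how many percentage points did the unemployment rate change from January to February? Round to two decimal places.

January: labor force = 177.77 + 15.08 = 192.85; u = 15.08/192.85 = 7.82%.
February: labor force = 173.73 + 18.52 = 192.25; u = 18.52/192.25 = 9.63%.
Change = 9.63% − 7.82% = +1.81 pp.

The unemployment rate changed by +1.81 percentage points.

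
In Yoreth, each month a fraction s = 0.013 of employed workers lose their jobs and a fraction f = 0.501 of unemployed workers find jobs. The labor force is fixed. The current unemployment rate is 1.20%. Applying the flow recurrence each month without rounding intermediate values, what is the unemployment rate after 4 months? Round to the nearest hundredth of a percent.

With a fixed labor force, u_{t+1} = u_t + s·(1−u_t) − f·u_t = u_t·(1−s−f) + s.
Here 1−s−f = 0.486 and s = 0.013.
u_1 = 0.012000 × 0.486 + 0.013 = 0.018832.
u_2 = 0.018832 × 0.486 + 0.013 = 0.022152.
u_3 = 0.022152 × 0.486 + 0.013 = 0.023766.
u_4 = 0.023766 × 0.486 + 0.013 = 0.024550.

Unemployment rate after four months ≈ 2.46%.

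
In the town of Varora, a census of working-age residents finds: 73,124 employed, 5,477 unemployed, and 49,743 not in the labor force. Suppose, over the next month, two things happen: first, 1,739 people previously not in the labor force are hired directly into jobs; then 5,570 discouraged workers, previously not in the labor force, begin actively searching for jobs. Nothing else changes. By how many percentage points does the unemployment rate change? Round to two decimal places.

The unemployment rate changes by +5.89 percentage points.

Initially, labor force = 73,124 + 5,477 = 78,601, so u = 5,477/78,601 = 6.97%.
After the first change, employed and labor force both rise by 1,739; unemployed unchanged → E = 74,863, U = 5,477, labor force = 80,340.
After the second change, unemployed and labor force both rise by 5,570 → E = 74,863, U = 11,047, labor force = 85,910.
New unemployment rate = 11,047 / 85,910 = 12.86%.
Change = 12.86% − 6.97% = +5.89 percentage points.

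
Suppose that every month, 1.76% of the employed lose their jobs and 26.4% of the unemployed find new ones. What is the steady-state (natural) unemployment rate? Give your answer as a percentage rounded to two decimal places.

Steady-state unemployment rate ≈ 6.25%.

At steady state the flows balance: s·E = f·U, so U/(E+U) = s/(s+f).
u* = 1.76 / (1.76 + 26.4) = 1.76 / 28.16 = 6.25%.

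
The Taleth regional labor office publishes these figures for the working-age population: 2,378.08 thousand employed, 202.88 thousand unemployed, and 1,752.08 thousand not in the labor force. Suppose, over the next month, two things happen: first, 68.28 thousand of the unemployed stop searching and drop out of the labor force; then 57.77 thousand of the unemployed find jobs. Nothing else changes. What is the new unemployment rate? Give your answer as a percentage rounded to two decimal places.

New unemployment rate ≈ 3.06%.

Initially, labor force = 2,378.08 + 202.88 = 2,580.96 thousand, so u = 202.88/2,580.96 = 7.86%.
After the first change, unemployed and labor force both fall by 68.28 → E = 2,378.08, U = 134.60, labor force = 2,512.68 thousand.
After the second change, unemployed falls and employed rises by 57.77; labor force unchanged → E = 2,435.85, U = 76.83, labor force = 2,512.68 thousand.
New unemployment rate = 76.83 / 2,512.68 = 3.06%.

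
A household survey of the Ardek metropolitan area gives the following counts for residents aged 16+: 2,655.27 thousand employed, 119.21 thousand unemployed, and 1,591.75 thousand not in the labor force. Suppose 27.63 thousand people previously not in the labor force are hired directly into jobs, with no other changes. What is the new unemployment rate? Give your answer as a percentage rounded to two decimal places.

New unemployment rate ≈ 4.25%.

Initially, labor force = 2,655.27 + 119.21 = 2,774.48 thousand, so u = 119.21/2,774.48 = 4.30%.
After the change, employed and labor force both rise by 27.63; unemployed unchanged → E = 2,682.90, U = 119.21, labor force = 2,802.11 thousand.
New unemployment rate = 119.21 / 2,802.11 = 4.25%.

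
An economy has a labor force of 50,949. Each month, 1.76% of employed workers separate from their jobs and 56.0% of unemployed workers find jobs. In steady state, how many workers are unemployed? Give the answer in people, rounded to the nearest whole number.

Steady-state unemployment rate u* = s/(s+f) = 1.76/(1.76+56.0) = 0.030471.
Unemployed = u* × labor force = 0.030471 × 50,949 ≈ 1,552.

About 1,552 are unemployed in steady state.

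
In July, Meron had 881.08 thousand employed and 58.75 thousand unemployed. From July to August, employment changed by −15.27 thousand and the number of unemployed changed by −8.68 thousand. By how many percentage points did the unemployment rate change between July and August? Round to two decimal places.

July: labor force = 881.08 + 58.75 = 939.83; u = 58.75/939.83 = 6.25%.
August: labor force = 865.81 + 50.07 = 915.88; u = 50.07/915.88 = 5.47%.
Change = 5.47% − 6.25% = −0.78 pp.

The unemployment rate changed by −0.78 percentage points.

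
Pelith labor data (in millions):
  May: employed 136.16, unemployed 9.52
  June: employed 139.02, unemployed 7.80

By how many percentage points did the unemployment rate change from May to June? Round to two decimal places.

May: labor force = 136.16 + 9.52 = 145.68; u = 9.52/145.68 = 6.53%.
June: labor force = 139.02 + 7.80 = 146.82; u = 7.80/146.82 = 5.31%.
Change = 5.31% − 6.53% = −1.22 pp.

The unemployment rate changed by −1.22 percentage points.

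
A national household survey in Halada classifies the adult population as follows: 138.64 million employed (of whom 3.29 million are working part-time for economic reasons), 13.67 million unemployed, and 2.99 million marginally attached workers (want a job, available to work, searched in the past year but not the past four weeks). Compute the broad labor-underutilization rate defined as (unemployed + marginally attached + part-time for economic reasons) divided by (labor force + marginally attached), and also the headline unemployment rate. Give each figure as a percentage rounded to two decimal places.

Labor force = 138.64 + 13.67 = 152.31 million.
Numerator = 13.67 + 2.99 + 3.29 = 19.95 million.
Denominator = 152.31 + 2.99 = 155.30 million.
Broad rate = 19.95 / 155.30 = 12.85%.
Headline unemployment rate = 13.67 / 152.31 = 8.98%.

Broad underutilization rate ≈ 12.85%; headline unemployment rate ≈ 8.98%.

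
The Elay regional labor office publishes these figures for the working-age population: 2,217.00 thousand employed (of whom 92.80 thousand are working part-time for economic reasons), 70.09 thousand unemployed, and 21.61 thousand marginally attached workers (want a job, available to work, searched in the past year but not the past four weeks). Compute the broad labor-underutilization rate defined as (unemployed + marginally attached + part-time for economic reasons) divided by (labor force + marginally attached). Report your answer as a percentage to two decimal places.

Broad underutilization rate ≈ 7.99%.

Labor force = 2,217.00 + 70.09 = 2,287.09 thousand.
Numerator = 70.09 + 21.61 + 92.80 = 184.50 thousand.
Denominator = 2,287.09 + 21.61 = 2,308.70 thousand.
Broad rate = 184.50 / 2,308.70 = 7.99%.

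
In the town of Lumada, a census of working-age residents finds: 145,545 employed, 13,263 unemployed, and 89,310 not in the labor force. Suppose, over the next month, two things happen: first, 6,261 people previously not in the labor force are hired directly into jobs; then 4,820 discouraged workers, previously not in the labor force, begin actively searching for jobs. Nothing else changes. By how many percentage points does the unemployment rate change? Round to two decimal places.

Initially, labor force = 145,545 + 13,263 = 158,808, so u = 13,263/158,808 = 8.35%.
After the first change, employed and labor force both rise by 6,261; unemployed unchanged → E = 151,806, U = 13,263, labor force = 165,069.
After the second change, unemployed and labor force both rise by 4,820 → E = 151,806, U = 18,083, labor force = 169,889.
New unemployment rate = 18,083 / 169,889 = 10.64%.
Change = 10.64% − 8.35% = +2.29 percentage points.

The unemployment rate changes by +2.29 percentage points.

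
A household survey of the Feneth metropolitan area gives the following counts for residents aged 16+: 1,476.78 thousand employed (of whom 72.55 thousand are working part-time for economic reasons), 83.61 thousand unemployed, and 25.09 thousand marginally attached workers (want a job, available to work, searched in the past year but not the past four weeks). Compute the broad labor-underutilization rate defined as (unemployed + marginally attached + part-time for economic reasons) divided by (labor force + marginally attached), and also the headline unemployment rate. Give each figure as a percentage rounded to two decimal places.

Broad underutilization rate ≈ 11.43%; headline unemployment rate ≈ 5.36%.

Labor force = 1,476.78 + 83.61 = 1,560.39 thousand.
Numerator = 83.61 + 25.09 + 72.55 = 181.25 thousand.
Denominator = 1,560.39 + 25.09 = 1,585.48 thousand.
Broad rate = 181.25 / 1,585.48 = 11.43%.
Headline unemployment rate = 83.61 / 1,560.39 = 5.36%.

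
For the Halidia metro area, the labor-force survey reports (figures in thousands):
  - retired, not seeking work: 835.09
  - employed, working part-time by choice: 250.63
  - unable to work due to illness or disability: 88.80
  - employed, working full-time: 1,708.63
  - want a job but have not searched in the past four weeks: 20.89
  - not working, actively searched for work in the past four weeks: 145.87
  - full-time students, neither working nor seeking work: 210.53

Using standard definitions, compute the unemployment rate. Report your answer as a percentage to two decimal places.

Employed = 250.63 + 1,708.63 = 1,959.26 thousand.
Unemployed = 145.87 thousand.
Labor force = 1,959.26 + 145.87 = 2,105.13 thousand.
Unemployment rate = 145.87 / 2,105.13 = 6.93%.

Unemployment rate ≈ 6.93%.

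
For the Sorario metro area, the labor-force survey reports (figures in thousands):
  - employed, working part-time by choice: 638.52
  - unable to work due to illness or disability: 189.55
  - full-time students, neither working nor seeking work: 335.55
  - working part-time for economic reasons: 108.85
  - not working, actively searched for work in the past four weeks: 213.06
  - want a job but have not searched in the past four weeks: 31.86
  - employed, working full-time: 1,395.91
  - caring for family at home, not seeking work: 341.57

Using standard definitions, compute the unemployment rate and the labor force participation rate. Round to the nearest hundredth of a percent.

Employed = 638.52 + 108.85 + 1,395.91 = 2,143.28 thousand (anyone who worked, including part-time for economic reasons, counts as employed).
Unemployed = 213.06 thousand.
Labor force = 2,143.28 + 213.06 = 2,356.34 thousand.
Not in labor force = 189.55 + 335.55 + 31.86 + 341.57 = 898.53 thousand (those not working and not actively searching are outside the labor force — including those who want a job but have given up searching).
Civilian working-age population = 2,356.34 + 898.53 = 3,254.87 thousand.
Unemployment rate = 213.06 / 2,356.34 = 9.04%.
Labor force participation rate = 2,356.34 / 3,254.87 = 72.39%.

Unemployment rate ≈ 9.04%; labor force participation rate ≈ 72.39%.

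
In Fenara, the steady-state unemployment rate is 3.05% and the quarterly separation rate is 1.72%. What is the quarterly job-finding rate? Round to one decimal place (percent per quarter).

From u* = s/(s+f): f = s·(1−u)/u.
f = 1.72 × (1 − 0.0305) / 0.0305 = 1.6675 / 0.0305 ≈ 54.7% per quarter.

Job-finding rate ≈ 54.7% per quarter.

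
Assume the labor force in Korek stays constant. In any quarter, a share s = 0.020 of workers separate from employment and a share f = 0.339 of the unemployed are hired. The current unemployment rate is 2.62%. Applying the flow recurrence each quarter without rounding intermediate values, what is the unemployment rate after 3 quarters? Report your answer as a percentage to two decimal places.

With a fixed labor force, u_{t+1} = u_t + s·(1−u_t) − f·u_t = u_t·(1−s−f) + s.
Here 1−s−f = 0.641 and s = 0.020.
u_1 = 0.026200 × 0.641 + 0.020 = 0.036794.
u_2 = 0.036794 × 0.641 + 0.020 = 0.043585.
u_3 = 0.043585 × 0.641 + 0.020 = 0.047938.

Unemployment rate after three quarters ≈ 4.79%.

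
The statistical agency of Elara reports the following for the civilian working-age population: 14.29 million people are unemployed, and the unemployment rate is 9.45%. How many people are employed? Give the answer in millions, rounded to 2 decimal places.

About 136.93 million are employed.

Labor force = U / u = 14.29 / 0.0945 ≈ 151.22 million.
Employed = labor force − unemployed = 151.22 − 14.29 = 136.93 million.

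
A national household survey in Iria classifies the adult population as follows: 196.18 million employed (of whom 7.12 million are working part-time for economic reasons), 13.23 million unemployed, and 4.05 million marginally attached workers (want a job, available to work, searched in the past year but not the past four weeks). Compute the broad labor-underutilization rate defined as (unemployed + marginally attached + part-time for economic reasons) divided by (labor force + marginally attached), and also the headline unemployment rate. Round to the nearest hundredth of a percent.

Broad underutilization rate ≈ 11.43%; headline unemployment rate ≈ 6.32%.

Labor force = 196.18 + 13.23 = 209.41 million.
Numerator = 13.23 + 4.05 + 7.12 = 24.40 million.
Denominator = 209.41 + 4.05 = 213.46 million.
Broad rate = 24.40 / 213.46 = 11.43%.
Headline unemployment rate = 13.23 / 209.41 = 6.32%.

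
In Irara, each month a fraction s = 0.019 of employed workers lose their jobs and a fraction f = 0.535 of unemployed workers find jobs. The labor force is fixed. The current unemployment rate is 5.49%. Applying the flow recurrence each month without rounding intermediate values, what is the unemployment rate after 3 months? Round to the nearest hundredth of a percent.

Unemployment rate after three months ≈ 3.61%.

With a fixed labor force, u_{t+1} = u_t + s·(1−u_t) − f·u_t = u_t·(1−s−f) + s.
Here 1−s−f = 0.446 and s = 0.019.
u_1 = 0.054900 × 0.446 + 0.019 = 0.043485.
u_2 = 0.043485 × 0.446 + 0.019 = 0.038394.
u_3 = 0.038394 × 0.446 + 0.019 = 0.036124.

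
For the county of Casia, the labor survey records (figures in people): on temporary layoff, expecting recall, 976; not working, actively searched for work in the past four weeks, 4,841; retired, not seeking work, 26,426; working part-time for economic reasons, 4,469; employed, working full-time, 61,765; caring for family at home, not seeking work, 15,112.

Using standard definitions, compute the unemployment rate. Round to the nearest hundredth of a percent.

Unemployment rate ≈ 8.07%.

Employed = 4,469 + 61,765 = 66,234 (anyone who worked, including part-time for economic reasons, counts as employed).
Unemployed = 976 + 4,841 = 5,817 (jobless and actively searching, or on temporary layoff).
Labor force = 66,234 + 5,817 = 72,051.
Unemployment rate = 5,817 / 72,051 = 8.07%.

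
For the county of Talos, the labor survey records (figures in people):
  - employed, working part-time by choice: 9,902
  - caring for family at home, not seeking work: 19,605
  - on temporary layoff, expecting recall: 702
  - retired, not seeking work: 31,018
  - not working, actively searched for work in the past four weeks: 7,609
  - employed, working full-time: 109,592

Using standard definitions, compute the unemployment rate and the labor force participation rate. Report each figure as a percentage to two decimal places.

Unemployment rate ≈ 6.50%; labor force participation rate ≈ 71.63%.

Employed = 9,902 + 109,592 = 119,494.
Unemployed = 702 + 7,609 = 8,311 (jobless and actively searching, or on temporary layoff).
Labor force = 119,494 + 8,311 = 127,805.
Not in labor force = 19,605 + 31,018 = 50,623 (those not working and not actively searching are outside the labor force).
Civilian working-age population = 127,805 + 50,623 = 178,428.
Unemployment rate = 8,311 / 127,805 = 6.50%.
Labor force participation rate = 127,805 / 178,428 = 71.63%.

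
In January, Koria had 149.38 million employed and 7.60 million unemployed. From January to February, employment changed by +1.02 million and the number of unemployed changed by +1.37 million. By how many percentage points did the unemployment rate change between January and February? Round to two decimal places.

The unemployment rate changed by +0.79 percentage points.

January: labor force = 149.38 + 7.60 = 156.98; u = 7.60/156.98 = 4.84%.
February: labor force = 150.40 + 8.97 = 159.37; u = 8.97/159.37 = 5.63%.
Change = 5.63% − 4.84% = +0.79 pp.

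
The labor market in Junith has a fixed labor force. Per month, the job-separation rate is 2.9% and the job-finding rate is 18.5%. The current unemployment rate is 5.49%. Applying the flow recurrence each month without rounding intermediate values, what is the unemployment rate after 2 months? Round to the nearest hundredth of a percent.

With a fixed labor force, u_{t+1} = u_t + s·(1−u_t) − f·u_t = u_t·(1−s−f) + s.
Here 1−s−f = 0.786 and s = 0.029.
u_1 = 0.054900 × 0.786 + 0.029 = 0.072151.
u_2 = 0.072151 × 0.786 + 0.029 = 0.085711.

Unemployment rate after two months ≈ 8.57%.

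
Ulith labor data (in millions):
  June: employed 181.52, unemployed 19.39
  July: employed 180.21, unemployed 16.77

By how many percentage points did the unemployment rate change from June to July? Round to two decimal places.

June: labor force = 181.52 + 19.39 = 200.91; u = 19.39/200.91 = 9.65%.
July: labor force = 180.21 + 16.77 = 196.98; u = 16.77/196.98 = 8.51%.
Change = 8.51% − 9.65% = −1.14 pp.

The unemployment rate changed by −1.14 percentage points.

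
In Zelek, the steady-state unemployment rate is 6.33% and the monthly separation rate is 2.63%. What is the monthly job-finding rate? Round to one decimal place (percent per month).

Job-finding rate ≈ 38.9% per month.

From u* = s/(s+f): f = s·(1−u)/u.
f = 2.63 × (1 − 0.0633) / 0.0633 = 2.4635 / 0.0633 ≈ 38.9% per month.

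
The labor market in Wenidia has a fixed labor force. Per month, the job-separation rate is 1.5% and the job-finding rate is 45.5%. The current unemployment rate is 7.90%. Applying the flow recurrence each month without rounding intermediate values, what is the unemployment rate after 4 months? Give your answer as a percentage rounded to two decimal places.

With a fixed labor force, u_{t+1} = u_t + s·(1−u_t) − f·u_t = u_t·(1−s−f) + s.
Here 1−s−f = 0.530 and s = 0.015.
u_1 = 0.079000 × 0.530 + 0.015 = 0.056870.
u_2 = 0.056870 × 0.530 + 0.015 = 0.045141.
u_3 = 0.045141 × 0.530 + 0.015 = 0.038925.
u_4 = 0.038925 × 0.530 + 0.015 = 0.035630.

Unemployment rate after four months ≈ 3.56%.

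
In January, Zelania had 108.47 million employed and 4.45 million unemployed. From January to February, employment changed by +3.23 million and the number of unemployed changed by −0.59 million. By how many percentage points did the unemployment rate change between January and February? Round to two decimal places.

The unemployment rate changed by −0.60 percentage points.

January: labor force = 108.47 + 4.45 = 112.92; u = 4.45/112.92 = 3.94%.
February: labor force = 111.70 + 3.86 = 115.56; u = 3.86/115.56 = 3.34%.
Change = 3.34% − 3.94% = −0.60 pp.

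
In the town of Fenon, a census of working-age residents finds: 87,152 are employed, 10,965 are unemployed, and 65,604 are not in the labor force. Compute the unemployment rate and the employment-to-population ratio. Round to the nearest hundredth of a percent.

Unemployment rate ≈ 11.18%; employment-population ratio ≈ 53.23%.

Labor force = employed + unemployed = 87,152 + 10,965 = 98,117.
Working-age population = 98,117 + 65,604 = 163,721.
Unemployment rate = 10,965 / 98,117 = 11.18%.
Employment-population ratio = 87,152 / 163,721 = 53.23%.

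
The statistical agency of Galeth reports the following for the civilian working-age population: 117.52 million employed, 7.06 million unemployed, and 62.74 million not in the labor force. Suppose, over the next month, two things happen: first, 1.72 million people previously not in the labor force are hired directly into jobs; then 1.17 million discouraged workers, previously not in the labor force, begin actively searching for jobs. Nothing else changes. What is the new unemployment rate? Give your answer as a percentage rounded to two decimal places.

Initially, labor force = 117.52 + 7.06 = 124.58 million, so u = 7.06/124.58 = 5.67%.
After the first change, employed and labor force both rise by 1.72; unemployed unchanged → E = 119.24, U = 7.06, labor force = 126.30 million.
After the second change, unemployed and labor force both rise by 1.17 → E = 119.24, U = 8.23, labor force = 127.47 million.
New unemployment rate = 8.23 / 127.47 = 6.46%.

New unemployment rate ≈ 6.46%.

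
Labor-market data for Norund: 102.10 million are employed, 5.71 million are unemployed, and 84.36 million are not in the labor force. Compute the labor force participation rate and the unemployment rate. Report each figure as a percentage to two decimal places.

Labor force = employed + unemployed = 102.10 + 5.71 = 107.81 million.
Working-age population = 107.81 + 84.36 = 192.17 million.
Unemployment rate = 5.71 / 107.81 = 5.30%.
Labor force participation rate = 107.81 / 192.17 = 56.10%.

Labor force participation rate ≈ 56.10%; unemployment rate ≈ 5.30%.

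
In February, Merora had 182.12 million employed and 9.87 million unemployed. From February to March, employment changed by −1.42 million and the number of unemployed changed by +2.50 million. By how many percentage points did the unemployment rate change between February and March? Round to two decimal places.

February: labor force = 182.12 + 9.87 = 191.99; u = 9.87/191.99 = 5.14%.
March: labor force = 180.70 + 12.37 = 193.07; u = 12.37/193.07 = 6.41%.
Change = 6.41% − 5.14% = +1.27 pp.

The unemployment rate changed by +1.27 percentage points.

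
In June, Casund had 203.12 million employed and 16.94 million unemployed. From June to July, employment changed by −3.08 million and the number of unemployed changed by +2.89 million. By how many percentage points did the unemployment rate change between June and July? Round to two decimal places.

June: labor force = 203.12 + 16.94 = 220.06; u = 16.94/220.06 = 7.70%.
July: labor force = 200.04 + 19.83 = 219.87; u = 19.83/219.87 = 9.02%.
Change = 9.02% − 7.70% = +1.32 pp.

The unemployment rate changed by +1.32 percentage points.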